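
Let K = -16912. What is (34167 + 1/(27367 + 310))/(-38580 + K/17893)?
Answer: -4230084398395/4776557909201 ≈ -0.88559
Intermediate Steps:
(34167 + 1/(27367 + 310))/(-38580 + K/17893) = (34167 + 1/(27367 + 310))/(-38580 - 16912/17893) = (34167 + 1/27677)/(-38580 - 16912*1/17893) = (34167 + 1/27677)/(-38580 - 16912/17893) = 945640060/(27677*(-690328852/17893)) = (945640060/27677)*(-17893/690328852) = -4230084398395/4776557909201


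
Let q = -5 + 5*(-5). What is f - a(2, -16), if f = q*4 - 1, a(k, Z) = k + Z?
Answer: -107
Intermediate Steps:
q = -30 (q = -5 - 25 = -30)
a(k, Z) = Z + k
f = -121 (f = -30*4 - 1 = -120 - 1 = -121)
f - a(2, -16) = -121 - (-16 + 2) = -121 - 1*(-14) = -121 + 14 = -107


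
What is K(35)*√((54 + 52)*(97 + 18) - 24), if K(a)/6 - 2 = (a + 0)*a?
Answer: 7362*√12166 ≈ 8.1203e+5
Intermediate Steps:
K(a) = 12 + 6*a² (K(a) = 12 + 6*((a + 0)*a) = 12 + 6*(a*a) = 12 + 6*a²)
K(35)*√((54 + 52)*(97 + 18) - 24) = (12 + 6*35²)*√((54 + 52)*(97 + 18) - 24) = (12 + 6*1225)*√(106*115 - 24) = (12 + 7350)*√(12190 - 24) = 7362*√12166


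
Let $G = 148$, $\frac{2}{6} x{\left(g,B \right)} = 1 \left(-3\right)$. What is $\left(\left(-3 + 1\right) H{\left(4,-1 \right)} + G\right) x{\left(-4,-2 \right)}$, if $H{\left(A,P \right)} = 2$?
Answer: $-1296$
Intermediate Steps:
$x{\left(g,B \right)} = -9$ ($x{\left(g,B \right)} = 3 \cdot 1 \left(-3\right) = 3 \left(-3\right) = -9$)
$\left(\left(-3 + 1\right) H{\left(4,-1 \right)} + G\right) x{\left(-4,-2 \right)} = \left(\left(-3 + 1\right) 2 + 148\right) \left(-9\right) = \left(\left(-2\right) 2 + 148\right) \left(-9\right) = \left(-4 + 148\right) \left(-9\right) = 144 \left(-9\right) = -1296$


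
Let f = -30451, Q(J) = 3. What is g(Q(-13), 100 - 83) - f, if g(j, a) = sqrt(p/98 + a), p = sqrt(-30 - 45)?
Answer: 30451 + sqrt(3332 + 10*I*sqrt(3))/14 ≈ 30455.0 + 0.010716*I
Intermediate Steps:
p = 5*I*sqrt(3) (p = sqrt(-75) = 5*I*sqrt(3) ≈ 8.6602*I)
g(j, a) = sqrt(a + 5*I*sqrt(3)/98) (g(j, a) = sqrt((5*I*sqrt(3))/98 + a) = sqrt((5*I*sqrt(3))*(1/98) + a) = sqrt(5*I*sqrt(3)/98 + a) = sqrt(a + 5*I*sqrt(3)/98))
g(Q(-13), 100 - 83) - f = sqrt(196*(100 - 83) + 10*I*sqrt(3))/14 - 1*(-30451) = sqrt(196*17 + 10*I*sqrt(3))/14 + 30451 = sqrt(3332 + 10*I*sqrt(3))/14 + 30451 = 30451 + sqrt(3332 + 10*I*sqrt(3))/14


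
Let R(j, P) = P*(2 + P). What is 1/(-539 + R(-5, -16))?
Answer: -1/315 ≈ -0.0031746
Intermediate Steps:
1/(-539 + R(-5, -16)) = 1/(-539 - 16*(2 - 16)) = 1/(-539 - 16*(-14)) = 1/(-539 + 224) = 1/(-315) = -1/315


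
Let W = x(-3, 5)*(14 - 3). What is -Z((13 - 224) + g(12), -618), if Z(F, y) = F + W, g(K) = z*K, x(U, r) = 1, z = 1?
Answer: 188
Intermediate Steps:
g(K) = K (g(K) = 1*K = K)
W = 11 (W = 1*(14 - 3) = 1*11 = 11)
Z(F, y) = 11 + F (Z(F, y) = F + 11 = 11 + F)
-Z((13 - 224) + g(12), -618) = -(11 + ((13 - 224) + 12)) = -(11 + (-211 + 12)) = -(11 - 199) = -1*(-188) = 188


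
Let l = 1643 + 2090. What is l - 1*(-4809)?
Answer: 8542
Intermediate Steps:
l = 3733
l - 1*(-4809) = 3733 - 1*(-4809) = 3733 + 4809 = 8542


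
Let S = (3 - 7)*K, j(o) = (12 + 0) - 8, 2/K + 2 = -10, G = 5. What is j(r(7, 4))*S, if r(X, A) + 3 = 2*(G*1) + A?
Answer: 8/3 ≈ 2.6667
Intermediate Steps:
K = -⅙ (K = 2/(-2 - 10) = 2/(-12) = 2*(-1/12) = -⅙ ≈ -0.16667)
r(X, A) = 7 + A (r(X, A) = -3 + (2*(5*1) + A) = -3 + (2*5 + A) = -3 + (10 + A) = 7 + A)
j(o) = 4 (j(o) = 12 - 8 = 4)
S = ⅔ (S = (3 - 7)*(-⅙) = -4*(-⅙) = ⅔ ≈ 0.66667)
j(r(7, 4))*S = 4*(⅔) = 8/3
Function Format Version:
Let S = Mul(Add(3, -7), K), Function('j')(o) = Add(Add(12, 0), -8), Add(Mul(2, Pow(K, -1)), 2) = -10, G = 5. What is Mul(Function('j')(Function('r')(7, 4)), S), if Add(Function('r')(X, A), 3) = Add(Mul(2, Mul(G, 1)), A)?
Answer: Rational(8, 3) ≈ 2.6667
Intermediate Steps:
K = Rational(-1, 6) (K = Mul(2, Pow(Add(-2, -10), -1)) = Mul(2, Pow(-12, -1)) = Mul(2, Rational(-1, 12)) = Rational(-1, 6) ≈ -0.16667)
Function('r')(X, A) = Add(7, A) (Function('r')(X, A) = Add(-3, Add(Mul(2, Mul(5, 1)), A)) = Add(-3, Add(Mul(2, 5), A)) = Add(-3, Add(10, A)) = Add(7, A))
Function('j')(o) = 4 (Function('j')(o) = Add(12, -8) = 4)
S = Rational(2, 3) (S = Mul(Add(3, -7), Rational(-1, 6)) = Mul(-4, Rational(-1, 6)) = Rational(2, 3) ≈ 0.66667)
Mul(Function('j')(Function('r')(7, 4)), S) = Mul(4, Rational(2, 3)) = Rational(8, 3)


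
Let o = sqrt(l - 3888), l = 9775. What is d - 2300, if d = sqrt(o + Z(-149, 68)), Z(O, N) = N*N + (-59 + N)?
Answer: -2300 + sqrt(4633 + 29*sqrt(7)) ≈ -2231.4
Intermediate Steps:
Z(O, N) = -59 + N + N**2 (Z(O, N) = N**2 + (-59 + N) = -59 + N + N**2)
o = 29*sqrt(7) (o = sqrt(9775 - 3888) = sqrt(5887) = 29*sqrt(7) ≈ 76.727)
d = sqrt(4633 + 29*sqrt(7)) (d = sqrt(29*sqrt(7) + (-59 + 68 + 68**2)) = sqrt(29*sqrt(7) + (-59 + 68 + 4624)) = sqrt(29*sqrt(7) + 4633) = sqrt(4633 + 29*sqrt(7)) ≈ 68.627)
d - 2300 = sqrt(4633 + 29*sqrt(7)) - 2300 = -2300 + sqrt(4633 + 29*sqrt(7))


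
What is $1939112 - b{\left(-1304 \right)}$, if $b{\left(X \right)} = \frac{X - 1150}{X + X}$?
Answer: $\frac{2528600821}{1304} \approx 1.9391 \cdot 10^{6}$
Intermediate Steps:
$b{\left(X \right)} = \frac{-1150 + X}{2 X}$
$1939112 - b{\left(-1304 \right)} = 1939112 - \frac{-1150 - 1304}{2 \left(-1304\right)} = 1939112 - \frac{1}{2} \left(- \frac{1}{1304}\right) \left(-2454\right) = 1939112 - \frac{1227}{1304} = \frac{2528600821}{1304}$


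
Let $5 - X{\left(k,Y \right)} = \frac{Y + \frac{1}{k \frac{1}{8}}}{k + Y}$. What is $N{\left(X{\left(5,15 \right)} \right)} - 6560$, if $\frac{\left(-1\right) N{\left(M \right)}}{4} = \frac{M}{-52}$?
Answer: $- \frac{8527583}{1300} \approx -6559.7$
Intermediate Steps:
$X{\left(k,Y \right)} = 5 - \frac{Y + \frac{8}{k}}{Y + k}$ ($X{\left(k,Y \right)} = 5 - \frac{Y + \frac{1}{k \frac{1}{8}}}{k + Y} = 5 - \frac{Y + \frac{1}{k \frac{1}{8}}}{Y + k} = 5 - \frac{Y + \frac{1}{\frac{1}{8} k}}{Y + k} = 5 - \frac{Y + \frac{8}{k}}{Y + k}$)
$N{\left(M \right)} = \frac{M}{13}$ ($N{\left(M \right)} = - 4 \frac{M}{-52} = - 4 M \left(- \frac{1}{52}\right) = - 4 \left(- \frac{M}{52}\right) = \frac{M}{13}$)
$N{\left(X{\left(5,15 \right)} \right)} - 6560 = \frac{\frac{1}{5} \frac{1}{15 + 5} \left(-8 + 5 \cdot 5^{2} + 4 \cdot 15 \cdot 5\right)}{13} - 6560 = \frac{\frac{1}{5} \cdot \frac{1}{20} \left(-8 + 5 \cdot 25 + 300\right)}{13} - 6560 = \frac{\frac{1}{5} \cdot \frac{1}{20} \left(-8 + 125 + 300\right)}{13} - 6560 = \frac{\frac{1}{5} \cdot \frac{1}{20} \cdot 417}{13} - 6560 = \frac{1}{13} \cdot \frac{417}{100} - 6560 = \frac{417}{1300} - 6560 = - \frac{8527583}{1300}$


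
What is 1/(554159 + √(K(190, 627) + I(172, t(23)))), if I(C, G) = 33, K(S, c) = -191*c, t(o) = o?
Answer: 554159/307092317005 - 2*I*√29931/307092317005 ≈ 1.8045e-6 - 1.1267e-9*I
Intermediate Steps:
1/(554159 + √(K(190, 627) + I(172, t(23)))) = 1/(554159 + √(-191*627 + 33)) = 1/(554159 + √(-119757 + 33)) = 1/(554159 + √(-119724)) = 1/(554159 + 2*I*√29931)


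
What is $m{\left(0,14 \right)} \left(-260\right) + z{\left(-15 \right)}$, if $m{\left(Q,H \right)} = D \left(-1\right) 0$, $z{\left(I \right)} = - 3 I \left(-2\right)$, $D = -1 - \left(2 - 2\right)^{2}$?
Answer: $-90$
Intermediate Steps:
$D = -1$ ($D = -1 - 0^{2} = -1 - 0 = -1 + 0 = -1$)
$z{\left(I \right)} = 6 I$
$m{\left(Q,H \right)} = 0$ ($m{\left(Q,H \right)} = \left(-1\right) \left(-1\right) 0 = 1 \cdot 0 = 0$)
$m{\left(0,14 \right)} \left(-260\right) + z{\left(-15 \right)} = 0 \left(-260\right) + 6 \left(-15\right) = 0 - 90 = -90$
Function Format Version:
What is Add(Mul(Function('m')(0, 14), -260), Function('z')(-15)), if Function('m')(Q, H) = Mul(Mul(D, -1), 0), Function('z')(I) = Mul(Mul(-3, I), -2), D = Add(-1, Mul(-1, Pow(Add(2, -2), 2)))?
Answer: -90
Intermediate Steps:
D = -1 (D = Add(-1, Mul(-1, Pow(0, 2))) = Add(-1, Mul(-1, 0)) = Add(-1, 0) = -1)
Function('z')(I) = Mul(6, I)
Function('m')(Q, H) = 0 (Function('m')(Q, H) = Mul(Mul(-1, -1), 0) = Mul(1, 0) = 0)
Add(Mul(Function('m')(0, 14), -260), Function('z')(-15)) = Add(Mul(0, -260), Mul(6, -15)) = Add(0, -90) = -90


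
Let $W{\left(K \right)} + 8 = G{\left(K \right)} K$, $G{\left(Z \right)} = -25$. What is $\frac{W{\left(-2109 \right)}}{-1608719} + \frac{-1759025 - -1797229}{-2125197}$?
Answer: $- \frac{24784787275}{488406398949} \approx -0.050746$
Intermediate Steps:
$W{\left(K \right)} = -8 - 25 K$
$\frac{W{\left(-2109 \right)}}{-1608719} + \frac{-1759025 - -1797229}{-2125197} = \frac{-8 - -52725}{-1608719} + \frac{-1759025 - -1797229}{-2125197} = \left(-8 + 52725\right) \left(- \frac{1}{1608719}\right) + \left(-1759025 + 1797229\right) \left(- \frac{1}{2125197}\right) = 52717 \left(- \frac{1}{1608719}\right) + 38204 \left(- \frac{1}{2125197}\right) = - \frac{7531}{229817} - \frac{38204}{2125197} = - \frac{24784787275}{488406398949}$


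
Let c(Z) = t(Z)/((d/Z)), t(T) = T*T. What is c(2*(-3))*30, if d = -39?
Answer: 2160/13 ≈ 166.15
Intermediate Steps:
t(T) = T**2
c(Z) = -Z**3/39 (c(Z) = Z**2/((-39/Z)) = Z**2*(-Z/39) = -Z**3/39)
c(2*(-3))*30 = -(2*(-3))**3/39*30 = -1/39*(-6)**3*30 = -1/39*(-216)*30 = (72/13)*30 = 2160/13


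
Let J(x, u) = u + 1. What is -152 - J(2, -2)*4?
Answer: -148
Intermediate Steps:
J(x, u) = 1 + u
-152 - J(2, -2)*4 = -152 - (1 - 2)*4 = -152 - (-1)*4 = -152 - 1*(-4) = -152 + 4 = -148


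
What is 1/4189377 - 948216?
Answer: -3972434301431/4189377 ≈ -9.4822e+5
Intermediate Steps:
1/4189377 - 948216 = -3972434301431/4189377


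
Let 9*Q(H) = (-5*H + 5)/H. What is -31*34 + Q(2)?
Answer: -18977/18 ≈ -1054.3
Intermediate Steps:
Q(H) = (5 - 5*H)/(9*H) (Q(H) = ((-5*H + 5)/H)/9 = ((5 - 5*H)/H)/9 = (5 - 5*H)/(9*H))
-31*34 + Q(2) = -31*34 + (5/9)*(1 - 1*2)/2 = -1054 + (5/9)*(1/2)*(1 - 2) = -1054 + (5/9)*(1/2)*(-1) = -1054 - 5/18 = -18977/18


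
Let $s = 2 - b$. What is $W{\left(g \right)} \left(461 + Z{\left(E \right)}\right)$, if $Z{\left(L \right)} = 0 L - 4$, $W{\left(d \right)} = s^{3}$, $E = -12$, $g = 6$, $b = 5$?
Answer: $-12339$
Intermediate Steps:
$s = -3$ ($s = 2 - 5 = -3$)
$W{\left(d \right)} = -27$ ($W{\left(d \right)} = \left(-3\right)^{3} = -27$)
$Z{\left(L \right)} = -4$ ($Z{\left(L \right)} = 0 - 4 = -4$)
$W{\left(g \right)} \left(461 + Z{\left(E \right)}\right) = - 27 \left(461 - 4\right) = \left(-27\right) 457 = -12339$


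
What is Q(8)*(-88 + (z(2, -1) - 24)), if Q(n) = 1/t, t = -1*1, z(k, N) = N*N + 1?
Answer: 110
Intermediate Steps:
z(k, N) = 1 + N² (z(k, N) = N² + 1 = 1 + N²)
t = -1
Q(n) = -1 (Q(n) = 1/(-1) = -1)
Q(8)*(-88 + (z(2, -1) - 24)) = -(-88 + ((1 + (-1)²) - 24)) = -(-88 + ((1 + 1) - 24)) = -(-88 + (2 - 24)) = -(-88 - 22) = -1*(-110) = 110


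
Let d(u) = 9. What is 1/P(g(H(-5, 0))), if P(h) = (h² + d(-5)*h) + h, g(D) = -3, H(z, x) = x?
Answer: -1/21 ≈ -0.047619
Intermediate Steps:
P(h) = h² + 10*h (P(h) = (h² + 9*h) + h = h² + 10*h)
1/P(g(H(-5, 0))) = 1/(-3*(10 - 3)) = 1/(-3*7) = 1/(-21) = -1/21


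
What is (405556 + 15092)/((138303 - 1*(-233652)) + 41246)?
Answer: 420648/413201 ≈ 1.0180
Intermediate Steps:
(405556 + 15092)/((138303 - 1*(-233652)) + 41246) = 420648/((138303 + 233652) + 41246) = 420648/(371955 + 41246) = 420648/413201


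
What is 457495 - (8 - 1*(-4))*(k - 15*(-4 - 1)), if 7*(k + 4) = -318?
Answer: 3200317/7 ≈ 4.5719e+5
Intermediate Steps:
k = -346/7 (k = -4 + (⅐)*(-318) = -4 - 318/7 = -346/7 ≈ -49.429)
457495 - (8 - 1*(-4))*(k - 15*(-4 - 1)) = 457495 - (8 - 1*(-4))*(-346/7 - 15*(-4 - 1)) = 457495 - (8 + 4)*(-346/7 - 15*(-5)) = 457495 - 12*(-346/7 - 1*(-75)) = 457495 - 12*(-346/7 + 75) = 457495 - 12*179/7 = 457495 - 1*2148/7 = 457495 - 2148/7 = 3200317/7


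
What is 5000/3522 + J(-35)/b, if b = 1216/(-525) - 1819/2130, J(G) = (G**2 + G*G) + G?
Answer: -105485505250/138729819 ≈ -760.37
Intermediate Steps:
J(G) = G + 2*G**2 (J(G) = (G**2 + G**2) + G = 2*G**2 + G = G + 2*G**2)
b = -78779/24850 (b = 1216*(-1/525) - 1819*1/2130 = -1216/525 - 1819/2130 = -78779/24850 ≈ -3.1702)
5000/3522 + J(-35)/b = 5000/3522 + (-35*(1 + 2*(-35)))/(-78779/24850) = 5000*(1/3522) - 35*(1 - 70)*(-24850/78779) = 2500/1761 - 35*(-69)*(-24850/78779) = 2500/1761 + 2415*(-24850/78779) = 2500/1761 - 60012750/78779 = -105485505250/138729819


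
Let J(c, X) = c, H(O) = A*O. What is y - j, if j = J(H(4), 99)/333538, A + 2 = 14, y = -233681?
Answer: -38970746713/166769 ≈ -2.3368e+5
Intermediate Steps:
A = 12 (A = -2 + 14 = 12)
H(O) = 12*O
j = 24/166769 (j = (12*4)/333538 = 48*(1/333538) = 24/166769 ≈ 0.00014391)
y - j = -233681 - 1*24/166769 = -233681 - 24/166769 = -38970746713/166769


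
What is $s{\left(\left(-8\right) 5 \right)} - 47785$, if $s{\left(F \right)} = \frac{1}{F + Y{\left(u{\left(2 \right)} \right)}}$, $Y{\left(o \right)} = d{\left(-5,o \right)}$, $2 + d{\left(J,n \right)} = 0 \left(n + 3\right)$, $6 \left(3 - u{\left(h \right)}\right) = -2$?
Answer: $- \frac{2006971}{42} \approx -47785.0$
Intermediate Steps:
$u{\left(h \right)} = \frac{10}{3}$ ($u{\left(h \right)} = 3 - - \frac{1}{3} = 3 + \frac{1}{3} = \frac{10}{3}$)
$d{\left(J,n \right)} = -2$ ($d{\left(J,n \right)} = -2 + 0 \left(n + 3\right) = -2 + 0 \left(3 + n\right) = -2 + 0 = -2$)
$Y{\left(o \right)} = -2$
$s{\left(F \right)} = \frac{1}{-2 + F}$ ($s{\left(F \right)} = \frac{1}{F - 2} = \frac{1}{-2 + F}$)
$s{\left(\left(-8\right) 5 \right)} - 47785 = \frac{1}{-2 - 40} - 47785 = \frac{1}{-42} - 47785 = - \frac{1}{42} - 47785 = - \frac{2006971}{42}$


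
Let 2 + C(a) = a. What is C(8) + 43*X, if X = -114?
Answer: -4896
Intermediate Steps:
C(a) = -2 + a
C(8) + 43*X = (-2 + 8) + 43*(-114) = 6 - 4902 = -4896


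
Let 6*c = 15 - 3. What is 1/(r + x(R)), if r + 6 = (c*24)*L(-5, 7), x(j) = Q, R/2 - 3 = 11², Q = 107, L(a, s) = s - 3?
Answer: 1/293 ≈ 0.0034130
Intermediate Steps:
L(a, s) = -3 + s
c = 2 (c = (15 - 3)/6 = (⅙)*12 = 2)
R = 248 (R = 6 + 2*11² = 6 + 2*121 = 6 + 242 = 248)
x(j) = 107
r = 186 (r = -6 + (2*24)*(-3 + 7) = -6 + 48*4 = -6 + 192 = 186)
1/(r + x(R)) = 1/(186 + 107) = 1/293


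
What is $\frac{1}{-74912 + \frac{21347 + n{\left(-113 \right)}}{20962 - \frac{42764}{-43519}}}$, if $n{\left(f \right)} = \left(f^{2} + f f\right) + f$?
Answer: $- \frac{456144021}{34169643165818} \approx -1.3349 \cdot 10^{-5}$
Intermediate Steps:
$n{\left(f \right)} = f + 2 f^{2}$ ($n{\left(f \right)} = \left(f^{2} + f^{2}\right) + f = 2 f^{2} + f = f + 2 f^{2}$)
$\frac{1}{-74912 + \frac{21347 + n{\left(-113 \right)}}{20962 - \frac{42764}{-43519}}} = \frac{1}{-74912 + \frac{21347 - 113 \left(1 + 2 \left(-113\right)\right)}{20962 - \frac{42764}{-43519}}} = \frac{1}{-74912 + \frac{21347 - 113 \left(1 - 226\right)}{20962 - - \frac{42764}{43519}}} = \frac{1}{-74912 + \frac{21347 - -25425}{20962 + \frac{42764}{43519}}} = \frac{1}{-74912 + \frac{21347 + 25425}{\frac{912288042}{43519}}} = \frac{1}{-74912 + 46772 \cdot \frac{43519}{912288042}} = \frac{1}{-74912 + \frac{1017735334}{456144021}} = \frac{1}{- \frac{34169643165818}{456144021}} = - \frac{456144021}{34169643165818}$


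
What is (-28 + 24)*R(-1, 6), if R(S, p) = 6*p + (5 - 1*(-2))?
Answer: -172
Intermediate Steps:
R(S, p) = 7 + 6*p (R(S, p) = 6*p + (5 + 2) = 6*p + 7 = 7 + 6*p)
(-28 + 24)*R(-1, 6) = (-28 + 24)*(7 + 6*6) = -4*(7 + 36) = -4*43 = -172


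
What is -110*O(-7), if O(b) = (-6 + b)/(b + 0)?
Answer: -1430/7 ≈ -204.29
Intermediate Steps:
O(b) = (-6 + b)/b
-110*O(-7) = -110*(-6 - 7)/(-7) = -(-110)*(-13)/7 = -110*13/7 = -1430/7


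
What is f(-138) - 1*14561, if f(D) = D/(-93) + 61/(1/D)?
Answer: -712303/31 ≈ -22978.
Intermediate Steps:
f(D) = 5672*D/93 (f(D) = D*(-1/93) + 61*D = -D/93 + 61*D = 5672*D/93)
f(-138) - 1*14561 = (5672/93)*(-138) - 1*14561 = -260912/31 - 14561 = -712303/31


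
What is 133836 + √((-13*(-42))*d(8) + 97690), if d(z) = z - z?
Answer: 133836 + √97690 ≈ 1.3415e+5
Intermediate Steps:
d(z) = 0
133836 + √((-13*(-42))*d(8) + 97690) = 133836 + √(-13*(-42)*0 + 97690) = 133836 + √(546*0 + 97690) = 133836 + √(0 + 97690) = 133836 + √97690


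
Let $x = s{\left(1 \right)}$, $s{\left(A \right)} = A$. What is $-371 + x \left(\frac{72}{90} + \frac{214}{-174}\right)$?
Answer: $- \frac{161572}{435} \approx -371.43$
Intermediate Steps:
$x = 1$
$-371 + x \left(\frac{72}{90} + \frac{214}{-174}\right) = -371 + 1 \left(\frac{72}{90} + \frac{214}{-174}\right) = -371 + 1 \left(72 \cdot \frac{1}{90} + 214 \left(- \frac{1}{174}\right)\right) = -371 + 1 \left(\frac{4}{5} - \frac{107}{87}\right) = -371 + 1 \left(- \frac{187}{435}\right) = -371 - \frac{187}{435} = - \frac{161572}{435}$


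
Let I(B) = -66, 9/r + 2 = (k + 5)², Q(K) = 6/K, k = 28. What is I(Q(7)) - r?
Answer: -71751/1087 ≈ -66.008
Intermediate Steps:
r = 9/1087 (r = 9/(-2 + (28 + 5)²) = 9/(-2 + 33²) = 9/(-2 + 1089) = 9/1087 ≈ 0.0082797)
I(Q(7)) - r = -66 - 1*9/1087 = -66 - 9/1087 = -71751/1087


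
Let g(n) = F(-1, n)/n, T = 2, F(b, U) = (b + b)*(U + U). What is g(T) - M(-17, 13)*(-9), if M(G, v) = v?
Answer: 113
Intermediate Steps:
F(b, U) = 4*U*b (F(b, U) = (2*b)*(2*U) = 4*U*b)
g(n) = -4 (g(n) = (4*n*(-1))/n = (-4*n)/n = -4)
g(T) - M(-17, 13)*(-9) = -4 - 13*(-9) = -4 - 1*(-117) = -4 + 117 = 113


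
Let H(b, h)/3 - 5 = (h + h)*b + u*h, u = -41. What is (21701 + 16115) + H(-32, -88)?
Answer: 65551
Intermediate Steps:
H(b, h) = 15 - 123*h + 6*b*h (H(b, h) = 15 + 3*((h + h)*b - 41*h) = 15 + 3*((2*h)*b - 41*h) = 15 + 3*(2*b*h - 41*h) = 15 + 3*(-41*h + 2*b*h) = 15 + (-123*h + 6*b*h) = 15 - 123*h + 6*b*h)
(21701 + 16115) + H(-32, -88) = (21701 + 16115) + (15 - 123*(-88) + 6*(-32)*(-88)) = 37816 + (15 + 10824 + 16896) = 37816 + 27735 = 65551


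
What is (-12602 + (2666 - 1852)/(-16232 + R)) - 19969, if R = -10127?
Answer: -858539803/26359 ≈ -32571.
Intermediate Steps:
(-12602 + (2666 - 1852)/(-16232 + R)) - 19969 = (-12602 + (2666 - 1852)/(-16232 - 10127)) - 19969 = (-12602 + 814/(-26359)) - 19969 = (-12602 + 814*(-1/26359)) - 19969 = (-12602 - 814/26359) - 19969 = -332176932/26359 - 19969 = -858539803/26359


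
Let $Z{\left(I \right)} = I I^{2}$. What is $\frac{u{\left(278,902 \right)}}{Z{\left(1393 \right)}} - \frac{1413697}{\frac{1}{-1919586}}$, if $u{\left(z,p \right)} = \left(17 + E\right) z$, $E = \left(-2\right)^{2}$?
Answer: $\frac{1047898501950311132976}{386149351} \approx 2.7137 \cdot 10^{12}$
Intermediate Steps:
$E = 4$
$u{\left(z,p \right)} = 21 z$ ($u{\left(z,p \right)} = \left(17 + 4\right) z = 21 z$)
$Z{\left(I \right)} = I^{3}$
$\frac{u{\left(278,902 \right)}}{Z{\left(1393 \right)}} - \frac{1413697}{\frac{1}{-1919586}} = \frac{21 \cdot 278}{1393^{3}} - \frac{1413697}{\frac{1}{-1919586}} = \frac{5838}{2703045457} - \frac{1413697}{- \frac{1}{1919586}} = 5838 \cdot \frac{1}{2703045457} - -2713712969442 = \frac{834}{386149351} + 2713712969442 = \frac{1047898501950311132976}{386149351}$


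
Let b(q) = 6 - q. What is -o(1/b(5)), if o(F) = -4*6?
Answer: 24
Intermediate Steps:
o(F) = -24
-o(1/b(5)) = -1*(-24) = 24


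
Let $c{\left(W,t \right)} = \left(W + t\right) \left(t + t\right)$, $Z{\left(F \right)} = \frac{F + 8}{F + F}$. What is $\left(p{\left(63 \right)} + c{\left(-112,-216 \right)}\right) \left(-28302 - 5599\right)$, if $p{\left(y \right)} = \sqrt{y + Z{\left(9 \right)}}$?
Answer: $-4803636096 - \frac{33901 \sqrt{2302}}{6} \approx -4.8039 \cdot 10^{9}$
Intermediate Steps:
$Z{\left(F \right)} = \frac{8 + F}{2 F}$
$c{\left(W,t \right)} = 2 t \left(W + t\right)$ ($c{\left(W,t \right)} = \left(W + t\right) 2 t = 2 t \left(W + t\right)$)
$p{\left(y \right)} = \sqrt{\frac{17}{18} + y}$ ($p{\left(y \right)} = \sqrt{y + \frac{8 + 9}{2 \cdot 9}} = \sqrt{y + \frac{1}{2} \cdot \frac{1}{9} \cdot 17} = \sqrt{y + \frac{17}{18}} = \sqrt{\frac{17}{18} + y}$)
$\left(p{\left(63 \right)} + c{\left(-112,-216 \right)}\right) \left(-28302 - 5599\right) = \left(\frac{\sqrt{34 + 36 \cdot 63}}{6} + 2 \left(-216\right) \left(-112 - 216\right)\right) \left(-28302 - 5599\right) = \left(\frac{\sqrt{34 + 2268}}{6} + 2 \left(-216\right) \left(-328\right)\right) \left(-33901\right) = \left(\frac{\sqrt{2302}}{6} + 141696\right) \left(-33901\right) = \left(141696 + \frac{\sqrt{2302}}{6}\right) \left(-33901\right) = -4803636096 - \frac{33901 \sqrt{2302}}{6}$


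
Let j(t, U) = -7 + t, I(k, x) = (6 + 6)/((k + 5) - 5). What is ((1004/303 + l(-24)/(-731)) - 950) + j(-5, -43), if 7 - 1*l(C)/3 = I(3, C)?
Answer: -212345069/221493 ≈ -958.70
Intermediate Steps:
I(k, x) = 12/k (I(k, x) = 12/((5 + k) - 5) = 12/k)
l(C) = 9 (l(C) = 21 - 36/3 = 21 - 3*4 = 21 - 12 = 9)
((1004/303 + l(-24)/(-731)) - 950) + j(-5, -43) = ((1004/303 + 9/(-731)) - 950) + (-7 - 5) = ((1004*(1/303) + 9*(-1/731)) - 950) - 12 = ((1004/303 - 9/731) - 950) - 12 = (731197/221493 - 950) - 12 = -209687153/221493 - 12 = -212345069/221493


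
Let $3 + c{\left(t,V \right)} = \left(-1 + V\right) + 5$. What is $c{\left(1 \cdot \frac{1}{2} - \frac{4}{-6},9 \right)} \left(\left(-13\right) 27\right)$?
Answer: $-3510$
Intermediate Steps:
$c{\left(t,V \right)} = 1 + V$ ($c{\left(t,V \right)} = -3 + \left(\left(-1 + V\right) + 5\right) = -3 + \left(4 + V\right) = 1 + V$)
$c{\left(1 \cdot \frac{1}{2} - \frac{4}{-6},9 \right)} \left(\left(-13\right) 27\right) = \left(1 + 9\right) \left(\left(-13\right) 27\right) = 10 \left(-351\right) = -3510$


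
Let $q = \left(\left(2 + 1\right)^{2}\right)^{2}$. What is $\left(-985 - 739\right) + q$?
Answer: $-1643$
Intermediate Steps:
$q = 81$ ($q = \left(3^{2}\right)^{2} = 9^{2} = 81$)
$\left(-985 - 739\right) + q = \left(-985 - 739\right) + 81 = -1724 + 81 = -1643$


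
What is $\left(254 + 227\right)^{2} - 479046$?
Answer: $-247685$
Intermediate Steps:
$\left(254 + 227\right)^{2} - 479046 = 481^{2} - 479046 = 231361 - 479046 = -247685$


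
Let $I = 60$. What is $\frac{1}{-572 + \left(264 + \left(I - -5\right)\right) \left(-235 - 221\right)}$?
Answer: $- \frac{1}{150596} \approx -6.6403 \cdot 10^{-6}$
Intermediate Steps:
$\frac{1}{-572 + \left(264 + \left(I - -5\right)\right) \left(-235 - 221\right)} = \frac{1}{-572 + \left(264 + \left(60 - -5\right)\right) \left(-235 - 221\right)} = \frac{1}{-572 + \left(264 + \left(60 + 5\right)\right) \left(-456\right)} = \frac{1}{-572 + \left(264 + 65\right) \left(-456\right)} = \frac{1}{-572 + 329 \left(-456\right)} = \frac{1}{-572 - 150024} = \frac{1}{-150596} = - \frac{1}{150596}$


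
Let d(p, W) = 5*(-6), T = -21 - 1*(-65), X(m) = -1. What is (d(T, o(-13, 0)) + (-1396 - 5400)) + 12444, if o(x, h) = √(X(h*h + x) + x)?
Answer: 5618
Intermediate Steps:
o(x, h) = √(-1 + x)
T = 44 (T = -21 + 65 = 44)
d(p, W) = -30
(d(T, o(-13, 0)) + (-1396 - 5400)) + 12444 = (-30 + (-1396 - 5400)) + 12444 = (-30 - 6796) + 12444 = -6826 + 12444 = 5618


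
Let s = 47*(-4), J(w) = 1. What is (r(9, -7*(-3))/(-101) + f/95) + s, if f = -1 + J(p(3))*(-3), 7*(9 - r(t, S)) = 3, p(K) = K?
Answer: -12635548/67165 ≈ -188.13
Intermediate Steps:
r(t, S) = 60/7 (r(t, S) = 9 - ⅐*3 = 9 - 3/7 = 60/7)
f = -4 (f = -1 + 1*(-3) = -1 - 3 = -4)
s = -188
(r(9, -7*(-3))/(-101) + f/95) + s = ((60/7)/(-101) - 4/95) - 188 = ((60/7)*(-1/101) - 4*1/95) - 188 = (-60/707 - 4/95) - 188 = -8528/67165 - 188 = -12635548/67165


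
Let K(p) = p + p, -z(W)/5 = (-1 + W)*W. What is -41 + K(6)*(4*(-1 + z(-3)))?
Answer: -2969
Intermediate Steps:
z(W) = -5*W*(-1 + W) (z(W) = -5*(-1 + W)*W = -5*W*(-1 + W))
K(p) = 2*p
-41 + K(6)*(4*(-1 + z(-3))) = -41 + (2*6)*(4*(-1 + 5*(-3)*(1 - 1*(-3)))) = -41 + 12*(4*(-1 + 5*(-3)*(1 + 3))) = -41 + 12*(4*(-1 + 5*(-3)*4)) = -41 + 12*(4*(-1 - 60)) = -41 + 12*(4*(-61)) = -41 + 12*(-244) = -41 - 2928 = -2969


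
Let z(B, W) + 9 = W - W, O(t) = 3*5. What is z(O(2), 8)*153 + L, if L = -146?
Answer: -1523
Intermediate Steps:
O(t) = 15
z(B, W) = -9 (z(B, W) = -9 + (W - W) = -9 + 0 = -9)
z(O(2), 8)*153 + L = -9*153 - 146 = -1377 - 146 = -1523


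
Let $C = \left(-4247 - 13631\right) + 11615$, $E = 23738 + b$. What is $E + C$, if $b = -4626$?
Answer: $12849$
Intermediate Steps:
$E = 19112$ ($E = 23738 - 4626 = 19112$)
$C = -6263$ ($C = -17878 + 11615 = -6263$)
$E + C = 19112 - 6263 = 12849$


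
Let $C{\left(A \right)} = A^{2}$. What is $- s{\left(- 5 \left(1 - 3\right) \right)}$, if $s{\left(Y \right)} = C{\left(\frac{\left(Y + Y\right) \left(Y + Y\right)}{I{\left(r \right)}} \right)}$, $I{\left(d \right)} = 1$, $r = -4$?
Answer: $-160000$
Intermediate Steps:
$s{\left(Y \right)} = 16 Y^{4}$ ($s{\left(Y \right)} = \left(\frac{\left(Y + Y\right) \left(Y + Y\right)}{1}\right)^{2} = \left(2 Y 2 Y 1\right)^{2} = \left(4 Y^{2} \cdot 1\right)^{2} = \left(4 Y^{2}\right)^{2} = 16 Y^{4}$)
$- s{\left(- 5 \left(1 - 3\right) \right)} = - 16 \left(- 5 \left(1 - 3\right)\right)^{4} = - 16 \left(\left(-5\right) \left(-2\right)\right)^{4} = - 16 \cdot 10^{4} = - 16 \cdot 10000 = \left(-1\right) 160000 = -160000$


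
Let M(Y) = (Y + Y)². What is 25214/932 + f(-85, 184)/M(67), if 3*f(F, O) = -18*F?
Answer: 28326119/1045937 ≈ 27.082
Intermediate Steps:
f(F, O) = -6*F (f(F, O) = (-18*F)/3 = -6*F)
M(Y) = 4*Y² (M(Y) = (2*Y)² = 4*Y²)
25214/932 + f(-85, 184)/M(67) = 25214/932 + (-6*(-85))/((4*67²)) = 25214*(1/932) + 510/((4*4489)) = 12607/466 + 510/17956 = 12607/466 + 510*(1/17956) = 12607/466 + 255/8978 = 28326119/1045937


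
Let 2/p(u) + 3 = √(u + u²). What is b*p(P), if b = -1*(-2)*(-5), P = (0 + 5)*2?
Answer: -60/101 - 20*√110/101 ≈ -2.6709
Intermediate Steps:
P = 10 (P = 5*2 = 10)
p(u) = 2/(-3 + √(u + u²))
b = -10 (b = 2*(-5) = -10)
b*p(P) = -20/(-3 + √(10*(1 + 10))) = -20/(-3 + √(10*11)) = -20/(-3 + √110)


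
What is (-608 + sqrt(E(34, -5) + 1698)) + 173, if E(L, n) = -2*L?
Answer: -435 + sqrt(1630) ≈ -394.63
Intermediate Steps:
(-608 + sqrt(E(34, -5) + 1698)) + 173 = (-608 + sqrt(-2*34 + 1698)) + 173 = (-608 + sqrt(-68 + 1698)) + 173 = (-608 + sqrt(1630)) + 173 = -435 + sqrt(1630)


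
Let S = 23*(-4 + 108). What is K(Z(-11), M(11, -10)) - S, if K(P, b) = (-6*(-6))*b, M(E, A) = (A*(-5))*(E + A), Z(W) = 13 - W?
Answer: -592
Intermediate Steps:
S = 2392 (S = 23*104 = 2392)
M(E, A) = -5*A*(A + E) (M(E, A) = (-5*A)*(A + E) = -5*A*(A + E))
K(P, b) = 36*b
K(Z(-11), M(11, -10)) - S = 36*(-5*(-10)*(-10 + 11)) - 1*2392 = 36*(-5*(-10)*1) - 2392 = 36*50 - 2392 = 1800 - 2392 = -592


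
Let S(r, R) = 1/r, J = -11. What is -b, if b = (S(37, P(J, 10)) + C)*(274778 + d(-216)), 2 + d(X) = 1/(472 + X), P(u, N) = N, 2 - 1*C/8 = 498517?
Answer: 10379793347346423/9472 ≈ 1.0958e+12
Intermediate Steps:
C = -3988120 (C = 16 - 8*498517 = 16 - 3988136 = -3988120)
d(X) = -2 + 1/(472 + X)
b = -10379793347346423/9472 (b = (1/37 - 3988120)*(274778 + (-943 - 2*(-216))/(472 - 216)) = (1/37 - 3988120)*(274778 + (-943 + 432)/256) = -147560439*(274778 + (1/256)*(-511))/37 = -147560439*(274778 - 511/256)/37 = -147560439/37*70342657/256 = -10379793347346423/9472 ≈ -1.0958e+12)
-b = -1*(-10379793347346423/9472) = 10379793347346423/9472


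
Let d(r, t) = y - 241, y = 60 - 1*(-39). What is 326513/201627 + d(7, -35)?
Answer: -28304521/201627 ≈ -140.38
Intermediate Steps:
y = 99 (y = 60 + 39 = 99)
d(r, t) = -142 (d(r, t) = 99 - 241 = -142)
326513/201627 + d(7, -35) = 326513/201627 - 142 = -28304521/201627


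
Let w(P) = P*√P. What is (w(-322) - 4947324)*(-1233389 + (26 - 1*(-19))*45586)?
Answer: -4046817032844 - 263389882*I*√322 ≈ -4.0468e+12 - 4.7264e+9*I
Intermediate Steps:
w(P) = P^(3/2)
(w(-322) - 4947324)*(-1233389 + (26 - 1*(-19))*45586) = ((-322)^(3/2) - 4947324)*(-1233389 + (26 - 1*(-19))*45586) = (-322*I*√322 - 4947324)*(-1233389 + (26 + 19)*45586) = (-4947324 - 322*I*√322)*(-1233389 + 45*45586) = (-4947324 - 322*I*√322)*(-1233389 + 2051370) = (-4947324 - 322*I*√322)*817981 = -4046817032844 - 263389882*I*√322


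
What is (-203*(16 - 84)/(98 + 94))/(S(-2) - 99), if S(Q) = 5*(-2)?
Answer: -3451/5232 ≈ -0.65959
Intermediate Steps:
S(Q) = -10
(-203*(16 - 84)/(98 + 94))/(S(-2) - 99) = (-203*(16 - 84)/(98 + 94))/(-10 - 99) = -(-13804)/192/(-109) = -(-13804)/192*(-1/109) = -203*(-17/48)*(-1/109) = (3451/48)*(-1/109) = -3451/5232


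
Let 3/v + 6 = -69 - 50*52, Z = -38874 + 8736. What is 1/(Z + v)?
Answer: -2675/80619153 ≈ -3.3181e-5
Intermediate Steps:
Z = -30138
v = -3/2675 (v = 3/(-6 + (-69 - 50*52)) = 3/(-6 + (-69 - 2600)) = 3/(-6 - 2669) = 3/(-2675) = 3*(-1/2675) = -3/2675 ≈ -0.0011215)
1/(Z + v) = 1/(-30138 - 3/2675) = 1/(-80619153/2675) = -2675/80619153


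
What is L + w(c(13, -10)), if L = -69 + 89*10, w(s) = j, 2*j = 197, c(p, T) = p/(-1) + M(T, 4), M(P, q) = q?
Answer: 1839/2 ≈ 919.50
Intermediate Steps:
c(p, T) = 4 - p (c(p, T) = p/(-1) + 4 = p*(-1) + 4 = -p + 4 = 4 - p)
j = 197/2 (j = (1/2)*197 = 197/2 ≈ 98.500)
w(s) = 197/2
L = 821 (L = -69 + 890 = 821)
L + w(c(13, -10)) = 821 + 197/2 = 1839/2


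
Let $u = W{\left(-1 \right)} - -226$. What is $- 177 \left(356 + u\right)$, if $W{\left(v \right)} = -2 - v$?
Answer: $-102837$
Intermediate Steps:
$u = 225$ ($u = \left(-2 - -1\right) - -226 = \left(-2 + 1\right) + 226 = -1 + 226 = 225$)
$- 177 \left(356 + u\right) = - 177 \left(356 + 225\right) = \left(-177\right) 581 = -102837$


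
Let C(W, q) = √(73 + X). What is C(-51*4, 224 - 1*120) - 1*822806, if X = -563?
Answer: -822806 + 7*I*√10 ≈ -8.2281e+5 + 22.136*I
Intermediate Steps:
C(W, q) = 7*I*√10 (C(W, q) = √(73 - 563) = √(-490) = 7*I*√10)
C(-51*4, 224 - 1*120) - 1*822806 = 7*I*√10 - 1*822806 = 7*I*√10 - 822806 = -822806 + 7*I*√10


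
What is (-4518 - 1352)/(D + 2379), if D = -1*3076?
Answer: 5870/697 ≈ 8.4218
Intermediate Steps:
D = -3076
(-4518 - 1352)/(D + 2379) = (-4518 - 1352)/(-3076 + 2379) = -5870/(-697) = -5870*(-1/697) = 5870/697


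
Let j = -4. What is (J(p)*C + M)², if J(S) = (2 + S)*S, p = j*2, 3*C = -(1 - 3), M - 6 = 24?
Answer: 3844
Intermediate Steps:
M = 30 (M = 6 + 24 = 30)
C = ⅔ (C = (-(1 - 3))/3 = (-1*(-2))/3 = (⅓)*2 = ⅔ ≈ 0.66667)
p = -8 (p = -4*2 = -8)
J(S) = S*(2 + S)
(J(p)*C + M)² = (-8*(2 - 8)*(⅔) + 30)² = (-8*(-6)*(⅔) + 30)² = (48*(⅔) + 30)² = (32 + 30)² = 62² = 3844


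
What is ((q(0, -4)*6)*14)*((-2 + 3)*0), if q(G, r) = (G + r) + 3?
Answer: 0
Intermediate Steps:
q(G, r) = 3 + G + r
((q(0, -4)*6)*14)*((-2 + 3)*0) = (((3 + 0 - 4)*6)*14)*((-2 + 3)*0) = (-1*6*14)*(1*0) = -6*14*0 = -84*0 = 0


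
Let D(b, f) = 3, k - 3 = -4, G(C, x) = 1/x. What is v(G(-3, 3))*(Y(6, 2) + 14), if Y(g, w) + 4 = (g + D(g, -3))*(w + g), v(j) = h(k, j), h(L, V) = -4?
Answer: -328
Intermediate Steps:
k = -1 (k = 3 - 4 = -1)
v(j) = -4
Y(g, w) = -4 + (3 + g)*(g + w) (Y(g, w) = -4 + (g + 3)*(w + g) = -4 + (3 + g)*(g + w))
v(G(-3, 3))*(Y(6, 2) + 14) = -4*((-4 + 6² + 3*6 + 3*2 + 6*2) + 14) = -4*((-4 + 36 + 18 + 6 + 12) + 14) = -4*(68 + 14) = -4*82 = -328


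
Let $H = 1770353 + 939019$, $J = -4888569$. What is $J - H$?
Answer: $-7597941$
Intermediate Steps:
$H = 2709372$
$J - H = -4888569 - 2709372 = -7597941$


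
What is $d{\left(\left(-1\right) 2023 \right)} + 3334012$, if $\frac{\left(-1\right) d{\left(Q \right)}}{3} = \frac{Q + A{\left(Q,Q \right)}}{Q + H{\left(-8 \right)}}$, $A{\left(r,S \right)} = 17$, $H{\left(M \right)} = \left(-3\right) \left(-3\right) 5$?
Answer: $\frac{3297334859}{989} \approx 3.334 \cdot 10^{6}$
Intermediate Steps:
$H{\left(M \right)} = 45$ ($H{\left(M \right)} = 9 \cdot 5 = 45$)
$d{\left(Q \right)} = - \frac{3 \left(17 + Q\right)}{45 + Q}$ ($d{\left(Q \right)} = - 3 \frac{Q + 17}{Q + 45} = - 3 \frac{17 + Q}{45 + Q} = - \frac{3 \left(17 + Q\right)}{45 + Q}$)
$d{\left(\left(-1\right) 2023 \right)} + 3334012 = \frac{3 \left(-17 - \left(-1\right) 2023\right)}{45 - 2023} + 3334012 = \frac{3 \left(-17 - -2023\right)}{45 - 2023} + 3334012 = \frac{3 \left(-17 + 2023\right)}{-1978} + 3334012 = 3 \left(- \frac{1}{1978}\right) 2006 + 3334012 = - \frac{3009}{989} + 3334012 = \frac{3297334859}{989}$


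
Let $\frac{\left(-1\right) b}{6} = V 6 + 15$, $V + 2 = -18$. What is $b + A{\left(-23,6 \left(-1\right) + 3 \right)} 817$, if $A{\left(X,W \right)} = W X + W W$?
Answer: $64356$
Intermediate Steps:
$V = -20$ ($V = -2 - 18 = -20$)
$b = 630$ ($b = - 6 \left(\left(-20\right) 6 + 15\right) = - 6 \left(-120 + 15\right) = \left(-6\right) \left(-105\right) = 630$)
$A{\left(X,W \right)} = W^{2} + W X$ ($A{\left(X,W \right)} = W X + W^{2} = W^{2} + W X$)
$b + A{\left(-23,6 \left(-1\right) + 3 \right)} 817 = 630 + \left(6 \left(-1\right) + 3\right) \left(\left(6 \left(-1\right) + 3\right) - 23\right) 817 = 630 + \left(-6 + 3\right) \left(\left(-6 + 3\right) - 23\right) 817 = 630 + - 3 \left(-3 - 23\right) 817 = 630 + \left(-3\right) \left(-26\right) 817 = 630 + 78 \cdot 817 = 630 + 63726 = 64356$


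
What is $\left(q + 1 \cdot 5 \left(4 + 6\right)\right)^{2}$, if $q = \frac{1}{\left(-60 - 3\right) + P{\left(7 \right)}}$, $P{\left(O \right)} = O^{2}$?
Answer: $\frac{488601}{196} \approx 2492.9$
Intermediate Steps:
$q = - \frac{1}{14}$ ($q = \frac{1}{\left(-60 - 3\right) + 7^{2}} = \frac{1}{\left(-60 - 3\right) + 49} = \frac{1}{-63 + 49} = \frac{1}{-14} = - \frac{1}{14} \approx -0.071429$)
$\left(q + 1 \cdot 5 \left(4 + 6\right)\right)^{2} = \left(- \frac{1}{14} + 1 \cdot 5 \left(4 + 6\right)\right)^{2} = \left(- \frac{1}{14} + 5 \cdot 10\right)^{2} = \left(- \frac{1}{14} + 50\right)^{2} = \left(\frac{699}{14}\right)^{2} = \frac{488601}{196}$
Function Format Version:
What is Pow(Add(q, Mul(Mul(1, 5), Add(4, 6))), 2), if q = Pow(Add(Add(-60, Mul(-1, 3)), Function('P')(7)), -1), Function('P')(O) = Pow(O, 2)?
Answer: Rational(488601, 196) ≈ 2492.9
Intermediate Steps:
q = Rational(-1, 14) (q = Pow(Add(Add(-60, Mul(-1, 3)), Pow(7, 2)), -1) = Pow(Add(Add(-60, -3), 49), -1) = Pow(Add(-63, 49), -1) = Pow(-14, -1) = Rational(-1, 14) ≈ -0.071429)
Pow(Add(q, Mul(Mul(1, 5), Add(4, 6))), 2) = Pow(Add(Rational(-1, 14), Mul(Mul(1, 5), Add(4, 6))), 2) = Pow(Add(Rational(-1, 14), Mul(5, 10)), 2) = Pow(Add(Rational(-1, 14), 50), 2) = Pow(Rational(699, 14), 2) = Rational(488601, 196)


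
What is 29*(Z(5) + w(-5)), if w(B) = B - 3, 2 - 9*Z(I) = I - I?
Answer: -2030/9 ≈ -225.56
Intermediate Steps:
Z(I) = 2/9 (Z(I) = 2/9 - (I - I)/9 = 2/9 - 1/9*0 = 2/9 + 0 = 2/9)
w(B) = -3 + B
29*(Z(5) + w(-5)) = 29*(2/9 + (-3 - 5)) = 29*(2/9 - 8) = 29*(-70/9) = -2030/9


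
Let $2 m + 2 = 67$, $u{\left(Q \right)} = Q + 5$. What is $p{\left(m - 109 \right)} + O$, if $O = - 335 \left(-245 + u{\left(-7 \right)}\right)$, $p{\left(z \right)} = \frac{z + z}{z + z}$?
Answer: $82746$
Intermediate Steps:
$u{\left(Q \right)} = 5 + Q$
$m = \frac{65}{2}$ ($m = -1 + \frac{1}{2} \cdot 67 = -1 + \frac{67}{2} = \frac{65}{2} \approx 32.5$)
$p{\left(z \right)} = 1$ ($p{\left(z \right)} = \frac{2 z}{2 z} = 2 z \frac{1}{2 z} = 1$)
$O = 82745$ ($O = - 335 \left(-245 + \left(5 - 7\right)\right) = - 335 \left(-245 - 2\right) = \left(-335\right) \left(-247\right) = 82745$)
$p{\left(m - 109 \right)} + O = 1 + 82745 = 82746$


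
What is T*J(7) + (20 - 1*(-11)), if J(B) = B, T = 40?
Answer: 311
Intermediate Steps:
T*J(7) + (20 - 1*(-11)) = 40*7 + (20 - 1*(-11)) = 280 + (20 + 11) = 280 + 31 = 311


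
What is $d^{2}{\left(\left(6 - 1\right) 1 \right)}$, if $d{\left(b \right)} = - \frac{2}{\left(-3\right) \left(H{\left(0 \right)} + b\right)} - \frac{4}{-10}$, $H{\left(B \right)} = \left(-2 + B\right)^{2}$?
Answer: $\frac{4096}{18225} \approx 0.22475$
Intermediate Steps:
$d{\left(b \right)} = \frac{2}{5} - \frac{2}{-12 - 3 b}$ ($d{\left(b \right)} = - \frac{2}{\left(-3\right) \left(\left(-2 + 0\right)^{2} + b\right)} - \frac{4}{-10} = - \frac{2}{\left(-3\right) \left(\left(-2\right)^{2} + b\right)} - - \frac{2}{5} = - \frac{2}{\left(-3\right) \left(4 + b\right)} + \frac{2}{5} = - \frac{2}{-12 - 3 b} + \frac{2}{5} = \frac{2}{5} - \frac{2}{-12 - 3 b}$)
$d^{2}{\left(\left(6 - 1\right) 1 \right)} = \left(\frac{2 \left(17 + 3 \left(6 - 1\right) 1\right)}{15 \left(4 + \left(6 - 1\right) 1\right)}\right)^{2} = \left(\frac{2 \left(17 + 3 \cdot 5 \cdot 1\right)}{15 \left(4 + 5 \cdot 1\right)}\right)^{2} = \left(\frac{2 \left(17 + 3 \cdot 5\right)}{15 \left(4 + 5\right)}\right)^{2} = \left(\frac{2 \left(17 + 15\right)}{15 \cdot 9}\right)^{2} = \left(\frac{2}{15} \cdot \frac{1}{9} \cdot 32\right)^{2} = \left(\frac{64}{135}\right)^{2} = \frac{4096}{18225}$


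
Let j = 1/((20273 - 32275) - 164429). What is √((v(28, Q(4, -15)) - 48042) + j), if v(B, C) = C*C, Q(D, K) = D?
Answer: 3*I*√166105379782913/176431 ≈ 219.15*I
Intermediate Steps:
v(B, C) = C²
j = -1/176431 (j = 1/(-12002 - 164429) = 1/(-176431) = -1/176431 ≈ -5.6679e-6)
√((v(28, Q(4, -15)) - 48042) + j) = √((4² - 48042) - 1/176431) = √((16 - 48042) - 1/176431) = √(-48026 - 1/176431) = √(-8473275207/176431) = 3*I*√166105379782913/176431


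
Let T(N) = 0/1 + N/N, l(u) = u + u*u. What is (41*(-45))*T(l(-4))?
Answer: -1845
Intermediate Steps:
l(u) = u + u**2
T(N) = 1 (T(N) = 0*1 + 1 = 0 + 1 = 1)
(41*(-45))*T(l(-4)) = (41*(-45))*1 = -1845*1 = -1845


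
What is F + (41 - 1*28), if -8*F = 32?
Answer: 9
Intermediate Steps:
F = -4 (F = -⅛*32 = -4)
F + (41 - 1*28) = -4 + (41 - 1*28) = -4 + (41 - 28) = -4 + 13 = 9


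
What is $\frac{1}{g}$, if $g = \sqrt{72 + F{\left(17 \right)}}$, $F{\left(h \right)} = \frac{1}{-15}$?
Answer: $\frac{\sqrt{16185}}{1079} \approx 0.11791$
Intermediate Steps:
$F{\left(h \right)} = - \frac{1}{15}$
$g = \frac{\sqrt{16185}}{15}$ ($g = \sqrt{72 - \frac{1}{15}} = \sqrt{\frac{1079}{15}} = \frac{\sqrt{16185}}{15} \approx 8.4814$)
$\frac{1}{g} = \frac{1}{\frac{1}{15} \sqrt{16185}} = \frac{\sqrt{16185}}{1079}$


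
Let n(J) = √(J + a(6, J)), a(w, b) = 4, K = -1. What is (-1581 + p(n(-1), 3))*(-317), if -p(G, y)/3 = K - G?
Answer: 500226 - 951*√3 ≈ 4.9858e+5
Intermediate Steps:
n(J) = √(4 + J) (n(J) = √(J + 4) = √(4 + J))
p(G, y) = 3 + 3*G (p(G, y) = -3*(-1 - G) = 3 + 3*G)
(-1581 + p(n(-1), 3))*(-317) = (-1581 + (3 + 3*√(4 - 1)))*(-317) = (-1581 + (3 + 3*√3))*(-317) = (-1578 + 3*√3)*(-317) = 500226 - 951*√3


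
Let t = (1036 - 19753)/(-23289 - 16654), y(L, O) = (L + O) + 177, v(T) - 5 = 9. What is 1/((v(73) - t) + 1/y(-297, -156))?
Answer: 11024268/149133917 ≈ 0.073922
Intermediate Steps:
v(T) = 14 (v(T) = 5 + 9 = 14)
y(L, O) = 177 + L + O
t = 18717/39943 (t = -18717/(-39943) = -18717*(-1/39943) = 18717/39943 ≈ 0.46859)
1/((v(73) - t) + 1/y(-297, -156)) = 1/((14 - 1*18717/39943) + 1/(177 - 297 - 156)) = 1/((14 - 18717/39943) + 1/(-276)) = 1/(540485/39943 - 1/276) = 1/(149133917/11024268) = 11024268/149133917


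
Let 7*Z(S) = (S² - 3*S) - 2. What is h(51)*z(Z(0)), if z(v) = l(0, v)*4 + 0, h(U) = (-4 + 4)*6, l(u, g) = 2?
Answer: 0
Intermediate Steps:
h(U) = 0 (h(U) = 0*6 = 0)
Z(S) = -2/7 - 3*S/7 + S²/7 (Z(S) = ((S² - 3*S) - 2)/7 = (-2 + S² - 3*S)/7 = -2/7 - 3*S/7 + S²/7)
z(v) = 8 (z(v) = 2*4 + 0 = 8 + 0 = 8)
h(51)*z(Z(0)) = 0*8 = 0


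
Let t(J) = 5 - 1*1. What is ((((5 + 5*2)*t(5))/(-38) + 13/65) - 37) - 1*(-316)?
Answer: 26374/95 ≈ 277.62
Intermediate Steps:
t(J) = 4 (t(J) = 5 - 1 = 4)
((((5 + 5*2)*t(5))/(-38) + 13/65) - 37) - 1*(-316) = ((((5 + 5*2)*4)/(-38) + 13/65) - 37) - 1*(-316) = ((((5 + 10)*4)*(-1/38) + 13*(1/65)) - 37) + 316 = (((15*4)*(-1/38) + ⅕) - 37) + 316 = ((60*(-1/38) + ⅕) - 37) + 316 = ((-30/19 + ⅕) - 37) + 316 = (-131/95 - 37) + 316 = -3646/95 + 316 = 26374/95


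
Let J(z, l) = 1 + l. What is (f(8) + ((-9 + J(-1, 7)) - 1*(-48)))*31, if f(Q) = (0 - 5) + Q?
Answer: 1550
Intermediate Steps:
f(Q) = -5 + Q
(f(8) + ((-9 + J(-1, 7)) - 1*(-48)))*31 = ((-5 + 8) + ((-9 + (1 + 7)) - 1*(-48)))*31 = (3 + ((-9 + 8) + 48))*31 = (3 + (-1 + 48))*31 = (3 + 47)*31 = 50*31 = 1550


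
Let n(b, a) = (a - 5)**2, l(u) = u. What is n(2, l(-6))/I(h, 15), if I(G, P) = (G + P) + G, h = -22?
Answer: -121/29 ≈ -4.1724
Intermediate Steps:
n(b, a) = (-5 + a)**2
I(G, P) = P + 2*G
n(2, l(-6))/I(h, 15) = (-5 - 6)**2/(15 + 2*(-22)) = (-11)**2/(15 - 44) = 121/(-29) = 121*(-1/29) = -121/29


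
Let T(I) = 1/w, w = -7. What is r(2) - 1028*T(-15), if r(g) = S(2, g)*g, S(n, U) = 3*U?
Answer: 1112/7 ≈ 158.86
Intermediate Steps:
T(I) = -⅐ (T(I) = 1/(-7) = -⅐)
r(g) = 3*g² (r(g) = (3*g)*g = 3*g²)
r(2) - 1028*T(-15) = 3*2² - 1028*(-⅐) = 3*4 + 1028/7 = 12 + 1028/7 = 1112/7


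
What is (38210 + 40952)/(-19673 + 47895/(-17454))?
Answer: -460564516/114473479 ≈ -4.0233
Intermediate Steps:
(38210 + 40952)/(-19673 + 47895/(-17454)) = 79162/(-19673 + 47895*(-1/17454)) = 79162/(-19673 - 15965/5818) = 79162/(-114473479/5818) = 79162*(-5818/114473479) = -460564516/114473479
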